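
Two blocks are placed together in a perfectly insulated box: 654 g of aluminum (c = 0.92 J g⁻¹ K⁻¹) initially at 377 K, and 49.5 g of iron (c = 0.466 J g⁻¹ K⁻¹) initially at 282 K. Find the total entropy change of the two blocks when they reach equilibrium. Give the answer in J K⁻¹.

Energy balance: T_f = (m₁c₁T₁ + m₂c₂T₂)/(m₁c₁ + m₂c₂) = 373.49 K.
ΔS₁ = m₁c₁ ln(T_f/T₁) = 601.68 × ln(373.49/377) = -5.6242 J/K.
ΔS₂ = m₂c₂ ln(T_f/T₂) = 23.067 × ln(373.49/282) = 6.4816 J/K.
ΔS_total = -5.6242 + 6.4816 = 0.857 J/K.

ΔS_total = 0.857 J/K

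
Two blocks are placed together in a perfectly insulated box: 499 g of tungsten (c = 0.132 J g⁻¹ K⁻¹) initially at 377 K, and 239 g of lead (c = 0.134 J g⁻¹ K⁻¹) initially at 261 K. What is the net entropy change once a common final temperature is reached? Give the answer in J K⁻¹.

Energy balance: T_f = (m₁c₁T₁ + m₂c₂T₂)/(m₁c₁ + m₂c₂) = 339.05 K.
ΔS₁ = m₁c₁ ln(T_f/T₁) = 65.868 × ln(339.05/377) = -6.988 J/K.
ΔS₂ = m₂c₂ ln(T_f/T₂) = 32.026 × ln(339.05/261) = 8.379 J/K.
ΔS_total = -6.988 + 8.379 = 1.39 J/K.

ΔS_total = 1.39 J/K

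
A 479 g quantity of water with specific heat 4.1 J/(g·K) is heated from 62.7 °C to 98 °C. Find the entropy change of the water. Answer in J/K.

In kelvin: T₁ = 335.85 K, T₂ = 371.15 K. ΔS = ∫dQ_rev/T = m c ln(T₂/T₁) = 479 × 4.1 × ln(371.15/335.85) = 196 J/K.

ΔS = 196 J/K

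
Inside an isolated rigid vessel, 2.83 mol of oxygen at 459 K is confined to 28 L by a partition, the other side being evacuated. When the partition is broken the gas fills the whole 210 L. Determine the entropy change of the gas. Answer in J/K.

For an ideal gas in free expansion Q = 0 and W = 0, so T is unchanged.
Entropy is a state function; using a reversible isothermal path, ΔS_gas = nR ln(V₂/V₁) = 2.83 × 8.314 × ln(210/28) = 47.4 J/K.

ΔS_gas = 47.4 J/K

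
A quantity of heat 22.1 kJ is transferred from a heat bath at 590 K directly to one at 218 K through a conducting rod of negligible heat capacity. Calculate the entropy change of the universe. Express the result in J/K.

ΔS_hot = −Q/T_H = −22100/590 = -37.46 J/K and ΔS_cold = +Q/T_C = 22100/218 = 101.4 J/K.
ΔS_total = -37.46 + 101.4 = 63.9 J/K, positive as the second law requires.

ΔS_total = 63.9 J/K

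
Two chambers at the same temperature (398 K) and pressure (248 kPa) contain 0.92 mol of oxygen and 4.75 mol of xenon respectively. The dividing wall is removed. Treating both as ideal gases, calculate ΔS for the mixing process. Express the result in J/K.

ΔS_mix = 20.9 J/K

Mole fractions: x_A = 0.92/5.67 = 0.162, x_B = 0.838.
ΔS_mix = −R(n_A ln x_A + n_B ln x_B) = −8.314 × (0.92 ln 0.162 + 4.75 ln 0.838) = 20.9 J/K.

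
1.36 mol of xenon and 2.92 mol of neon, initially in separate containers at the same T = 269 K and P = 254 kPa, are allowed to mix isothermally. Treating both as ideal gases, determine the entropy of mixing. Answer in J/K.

Mole fractions: x_A = 1.36/4.28 = 0.318, x_B = 0.682.
ΔS_mix = −R(n_A ln x_A + n_B ln x_B) = −8.314 × (1.36 ln 0.318 + 2.92 ln 0.682) = 22.2 J/K.

ΔS_mix = 22.2 J/K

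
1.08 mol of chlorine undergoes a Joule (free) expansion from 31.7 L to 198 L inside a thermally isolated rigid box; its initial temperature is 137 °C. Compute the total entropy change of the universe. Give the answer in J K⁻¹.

ΔS_universe = 16.4 J/K

For an ideal gas in free expansion Q = 0 and W = 0, so T is unchanged.
Entropy is a state function; using a reversible isothermal path, ΔS_gas = nR ln(V₂/V₁) = 1.08 × 8.314 × ln(198/31.7) = 16.4 J/K.
The insulated surroundings exchange no heat, so ΔS_surr = 0 and ΔS_universe = ΔS_gas.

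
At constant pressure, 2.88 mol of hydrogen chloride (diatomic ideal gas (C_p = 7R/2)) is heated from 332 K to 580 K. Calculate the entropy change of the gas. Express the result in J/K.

ΔS = 46.8 J/K

At constant pressure, ΔS = nC_p ln(T₂/T₁) with C_p = 7R/2 = 29.1 J mol⁻¹ K⁻¹.
ΔS = 2.88 × 29.1 × ln(580/332) = 46.8 J/K.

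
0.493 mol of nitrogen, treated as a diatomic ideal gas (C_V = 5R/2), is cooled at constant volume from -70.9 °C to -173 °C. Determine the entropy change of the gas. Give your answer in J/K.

ΔS = -7.2 J/K

In kelvin: T₁ = 202.25 K, T₂ = 100.15 K. At constant volume, ΔS = nC_V ln(T₂/T₁) with C_V = 5R/2 = 20.79 J mol⁻¹ K⁻¹.
ΔS = 0.493 × 20.79 × ln(100.15/202.25) = -7.2 J/K.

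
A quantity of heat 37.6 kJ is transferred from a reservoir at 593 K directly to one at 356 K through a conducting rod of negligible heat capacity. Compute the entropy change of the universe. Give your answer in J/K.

ΔS_total = 42.2 J/K

ΔS_hot = −Q/T_H = −37600/593 = -63.41 J/K and ΔS_cold = +Q/T_C = 37600/356 = 105.6 J/K.
ΔS_total = -63.41 + 105.6 = 42.2 J/K, positive as the second law requires.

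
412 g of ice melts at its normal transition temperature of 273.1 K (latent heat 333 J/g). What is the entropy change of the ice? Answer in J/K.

ΔS = 502 J/K

Heat absorbed by the substance: Q = mL = 412 × 333 = 137196 J.
At constant T, ΔS = Q_rev/T = 137196 / 273.1 = 502 J/K.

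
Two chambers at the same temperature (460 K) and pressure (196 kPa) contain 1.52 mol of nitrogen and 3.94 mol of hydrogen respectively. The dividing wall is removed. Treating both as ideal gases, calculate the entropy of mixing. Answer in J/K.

Mole fractions: x_A = 1.52/5.46 = 0.278, x_B = 0.722.
ΔS_mix = −R(n_A ln x_A + n_B ln x_B) = −8.314 × (1.52 ln 0.278 + 3.94 ln 0.722) = 26.8 J/K.

ΔS_mix = 26.8 J/K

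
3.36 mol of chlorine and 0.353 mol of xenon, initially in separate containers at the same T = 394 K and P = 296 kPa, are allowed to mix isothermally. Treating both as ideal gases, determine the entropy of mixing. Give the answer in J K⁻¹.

Mole fractions: x_A = 3.36/3.71 = 0.905, x_B = 0.0951.
ΔS_mix = −R(n_A ln x_A + n_B ln x_B) = −8.314 × (3.36 ln 0.905 + 0.353 ln 0.0951) = 9.7 J/K.

ΔS_mix = 9.7 J/K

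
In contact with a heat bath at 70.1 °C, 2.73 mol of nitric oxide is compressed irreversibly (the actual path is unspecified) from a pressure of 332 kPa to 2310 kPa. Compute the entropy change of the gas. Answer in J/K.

Entropy is a state function, so ΔS_gas depends only on the end states.
For an isothermal ideal gas ΔS_gas = nR ln(P₁/P₂) = 2.73 × 8.314 × ln(332/2310) = -44 J/K.

ΔS_gas = -44 J/K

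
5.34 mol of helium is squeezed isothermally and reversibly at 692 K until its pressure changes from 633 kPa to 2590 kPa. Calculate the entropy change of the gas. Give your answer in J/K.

ΔS_gas = -62.6 J/K

For an isothermal ideal gas ΔS_gas = nR ln(P₁/P₂) = 5.34 × 8.314 × ln(633/2590) = -62.6 J/K.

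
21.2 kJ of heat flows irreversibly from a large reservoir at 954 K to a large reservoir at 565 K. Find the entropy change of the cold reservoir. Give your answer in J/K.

ΔS_cold = 37.5 J/K

The cold reservoir gains heat Q, so ΔS_cold = +Q/T_C = 21200/565 = 37.5 J/K.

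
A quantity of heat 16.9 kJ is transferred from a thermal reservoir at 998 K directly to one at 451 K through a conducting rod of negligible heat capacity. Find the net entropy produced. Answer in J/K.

ΔS_hot = −Q/T_H = −16900/998 = -16.93 J/K and ΔS_cold = +Q/T_C = 16900/451 = 37.47 J/K.
ΔS_total = -16.93 + 37.47 = 20.5 J/K, positive as the second law requires.

ΔS_total = 20.5 J/K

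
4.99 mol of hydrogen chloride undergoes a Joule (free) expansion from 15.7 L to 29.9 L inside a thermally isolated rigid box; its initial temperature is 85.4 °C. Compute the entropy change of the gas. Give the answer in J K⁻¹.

ΔS_gas = 26.7 J/K

For an ideal gas in free expansion Q = 0 and W = 0, so T is unchanged.
Entropy is a state function; using a reversible isothermal path, ΔS_gas = nR ln(V₂/V₁) = 4.99 × 8.314 × ln(29.9/15.7) = 26.7 J/K.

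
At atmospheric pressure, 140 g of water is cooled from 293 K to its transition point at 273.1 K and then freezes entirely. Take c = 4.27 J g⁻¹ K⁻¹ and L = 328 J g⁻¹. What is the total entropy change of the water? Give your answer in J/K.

Cooling step: ΔS₁ = m c ln(T_tr/T_i) = 140 × 4.27 × ln(273.1/293) = -42.05 J/K.
Phase change: ΔS₂ = −mL/T_tr = −140 × 328 / 273.1 = -168.1 J/K.
ΔS_total = (-42.05) + (-168.1) = -210 J/K.

ΔS = -210 J/K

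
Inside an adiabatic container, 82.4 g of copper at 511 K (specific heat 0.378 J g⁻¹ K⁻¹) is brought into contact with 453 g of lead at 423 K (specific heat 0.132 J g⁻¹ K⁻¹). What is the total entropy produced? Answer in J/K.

ΔS_total = 0.373 J/K

Energy balance: T_f = (m₁c₁T₁ + m₂c₂T₂)/(m₁c₁ + m₂c₂) = 453.14 K.
ΔS₁ = m₁c₁ ln(T_f/T₁) = 31.1472 × ln(453.14/511) = -3.743 J/K.
ΔS₂ = m₂c₂ ln(T_f/T₂) = 59.796 × ln(453.14/423) = 4.116 J/K.
ΔS_total = -3.743 + 4.116 = 0.373 J/K.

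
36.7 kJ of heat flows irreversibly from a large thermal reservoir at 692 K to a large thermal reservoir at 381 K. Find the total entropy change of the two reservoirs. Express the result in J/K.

ΔS_hot = −Q/T_H = −36700/692 = -53.03 J/K and ΔS_cold = +Q/T_C = 36700/381 = 96.33 J/K.
ΔS_total = -53.03 + 96.33 = 43.3 J/K, positive as the second law requires.

ΔS_total = 43.3 J/K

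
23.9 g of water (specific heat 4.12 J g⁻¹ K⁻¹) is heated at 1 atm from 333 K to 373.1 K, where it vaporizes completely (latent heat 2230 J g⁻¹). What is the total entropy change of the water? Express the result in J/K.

Warming step: ΔS₁ = m c ln(T_tr/T_i) = 23.9 × 4.12 × ln(373.1/333) = 11.2 J/K.
Phase change: ΔS₂ = +mL/T_tr = 23.9 × 2230 / 373.1 = 142.8 J/K.
ΔS_total = (11.2) + (142.8) = 154 J/K.

ΔS = 154 J/K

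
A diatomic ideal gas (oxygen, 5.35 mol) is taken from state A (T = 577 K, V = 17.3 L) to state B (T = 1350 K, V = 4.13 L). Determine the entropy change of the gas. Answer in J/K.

ΔS = 30.8 J/K

Entropy is a state function: ΔS = nC_V ln(T₂/T₁) + nR ln(V₂/V₁), with C_V = 5R/2 = 20.79 J mol⁻¹ K⁻¹ for a diatomic ideal gas.
ΔS = 5.35 × [20.79 × ln(1350/577) + 8.314 × ln(4.13/17.3)] = 30.8 J/K.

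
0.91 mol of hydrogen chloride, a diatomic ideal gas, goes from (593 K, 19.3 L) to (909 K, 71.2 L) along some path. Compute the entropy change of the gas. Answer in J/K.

Entropy is a state function: ΔS = nC_V ln(T₂/T₁) + nR ln(V₂/V₁), with C_V = 5R/2 = 20.79 J mol⁻¹ K⁻¹ for a diatomic ideal gas.
ΔS = 0.91 × [20.79 × ln(909/593) + 8.314 × ln(71.2/19.3)] = 18 J/K.

ΔS = 18 J/K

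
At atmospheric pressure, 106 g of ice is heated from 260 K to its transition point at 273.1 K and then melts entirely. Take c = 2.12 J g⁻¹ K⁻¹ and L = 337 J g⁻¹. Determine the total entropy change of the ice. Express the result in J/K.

ΔS = 142 J/K

Warming step: ΔS₁ = m c ln(T_tr/T_i) = 106 × 2.12 × ln(273.1/260) = 11.05 J/K.
Phase change: ΔS₂ = +mL/T_tr = 106 × 337 / 273.1 = 130.8 J/K.
ΔS_total = (11.05) + (130.8) = 142 J/K.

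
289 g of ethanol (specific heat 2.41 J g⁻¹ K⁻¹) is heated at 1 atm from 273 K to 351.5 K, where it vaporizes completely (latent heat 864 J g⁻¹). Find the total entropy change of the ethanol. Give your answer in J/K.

ΔS = 886 J/K

Warming step: ΔS₁ = m c ln(T_tr/T_i) = 289 × 2.41 × ln(351.5/273) = 176 J/K.
Phase change: ΔS₂ = +mL/T_tr = 289 × 864 / 351.5 = 710.4 J/K.
ΔS_total = (176) + (710.4) = 886 J/K.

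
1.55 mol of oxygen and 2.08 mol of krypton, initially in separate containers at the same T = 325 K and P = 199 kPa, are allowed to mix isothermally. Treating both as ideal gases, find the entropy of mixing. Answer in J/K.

Mole fractions: x_A = 1.55/3.63 = 0.427, x_B = 0.573.
ΔS_mix = −R(n_A ln x_A + n_B ln x_B) = −8.314 × (1.55 ln 0.427 + 2.08 ln 0.573) = 20.6 J/K.

ΔS_mix = 20.6 J/K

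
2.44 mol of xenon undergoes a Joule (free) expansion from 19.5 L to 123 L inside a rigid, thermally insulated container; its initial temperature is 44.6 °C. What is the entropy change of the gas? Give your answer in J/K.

ΔS_gas = 37.4 J/K

For an ideal gas in free expansion Q = 0 and W = 0, so T is unchanged.
Entropy is a state function; using a reversible isothermal path, ΔS_gas = nR ln(V₂/V₁) = 2.44 × 8.314 × ln(123/19.5) = 37.4 J/K.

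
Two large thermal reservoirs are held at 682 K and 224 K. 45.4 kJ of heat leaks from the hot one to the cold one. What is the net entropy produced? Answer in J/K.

ΔS_total = 136 J/K

ΔS_hot = −Q/T_H = −45400/682 = -66.57 J/K and ΔS_cold = +Q/T_C = 45400/224 = 202.7 J/K.
ΔS_total = -66.57 + 202.7 = 136 J/K, positive as the second law requires.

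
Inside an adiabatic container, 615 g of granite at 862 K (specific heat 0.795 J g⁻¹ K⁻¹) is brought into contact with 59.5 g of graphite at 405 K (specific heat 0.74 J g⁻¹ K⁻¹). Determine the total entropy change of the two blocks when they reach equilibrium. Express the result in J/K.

ΔS_total = 9.39 J/K

Energy balance: T_f = (m₁c₁T₁ + m₂c₂T₂)/(m₁c₁ + m₂c₂) = 824.25 K.
ΔS₁ = m₁c₁ ln(T_f/T₁) = 488.925 × ln(824.25/862) = -21.9 J/K.
ΔS₂ = m₂c₂ ln(T_f/T₂) = 44.03 × ln(824.25/405) = 31.29 J/K.
ΔS_total = -21.9 + 31.29 = 9.39 J/K.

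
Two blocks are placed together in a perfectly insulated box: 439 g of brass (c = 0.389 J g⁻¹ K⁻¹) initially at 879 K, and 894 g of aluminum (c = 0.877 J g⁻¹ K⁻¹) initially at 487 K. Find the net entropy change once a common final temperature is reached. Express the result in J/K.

ΔS_total = 27.6 J/K

Energy balance: T_f = (m₁c₁T₁ + m₂c₂T₂)/(m₁c₁ + m₂c₂) = 557.11 K.
ΔS₁ = m₁c₁ ln(T_f/T₁) = 170.771 × ln(557.11/879) = -77.88 J/K.
ΔS₂ = m₂c₂ ln(T_f/T₂) = 784.038 × ln(557.11/487) = 105.5 J/K.
ΔS_total = -77.88 + 105.5 = 27.6 J/K.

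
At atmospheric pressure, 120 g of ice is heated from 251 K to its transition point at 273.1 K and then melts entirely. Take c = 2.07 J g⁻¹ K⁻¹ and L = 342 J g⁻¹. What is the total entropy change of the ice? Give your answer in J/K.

ΔS = 171 J/K

Warming step: ΔS₁ = m c ln(T_tr/T_i) = 120 × 2.07 × ln(273.1/251) = 20.96 J/K.
Phase change: ΔS₂ = +mL/T_tr = 120 × 342 / 273.1 = 150.3 J/K.
ΔS_total = (20.96) + (150.3) = 171 J/K.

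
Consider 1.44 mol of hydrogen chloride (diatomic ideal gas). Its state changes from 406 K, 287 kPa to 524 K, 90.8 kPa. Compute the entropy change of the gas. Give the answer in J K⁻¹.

ΔS = 24.5 J/K

ΔS = nC_p ln(T₂/T₁) − nR ln(P₂/P₁), with C_p = 7R/2 = 29.1 J mol⁻¹ K⁻¹ for a diatomic ideal gas.
ΔS = 1.44 × [29.1 × ln(524/406) − 8.314 × ln(90.8/287)] = 24.5 J/K.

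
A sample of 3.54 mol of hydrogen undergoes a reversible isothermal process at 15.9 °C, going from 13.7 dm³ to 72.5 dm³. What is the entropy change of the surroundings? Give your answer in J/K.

ΔS_surr = -49 J/K

For an isothermal ideal gas ΔS_gas = nR ln(V₂/V₁) = 3.54 × 8.314 × ln(72.5/13.7) = 49 J/K.
The process is reversible, so ΔS_surr = −ΔS_gas = -49 J/K and ΔS_universe = 0.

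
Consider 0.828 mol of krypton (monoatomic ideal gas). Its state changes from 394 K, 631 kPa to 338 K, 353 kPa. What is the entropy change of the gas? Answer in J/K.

ΔS = nC_p ln(T₂/T₁) − nR ln(P₂/P₁), with C_p = 5R/2 = 20.79 J mol⁻¹ K⁻¹ for a monoatomic ideal gas.
ΔS = 0.828 × [20.79 × ln(338/394) − 8.314 × ln(353/631)] = 1.36 J/K.

ΔS = 1.36 J/K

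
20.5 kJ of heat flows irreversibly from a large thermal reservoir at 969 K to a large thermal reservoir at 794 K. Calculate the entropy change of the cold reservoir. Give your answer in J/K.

ΔS_cold = 25.8 J/K

The cold reservoir gains heat Q, so ΔS_cold = +Q/T_C = 20500/794 = 25.8 J/K.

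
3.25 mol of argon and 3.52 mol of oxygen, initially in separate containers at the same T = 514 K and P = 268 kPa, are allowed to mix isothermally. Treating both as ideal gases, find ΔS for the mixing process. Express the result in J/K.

ΔS_mix = 39 J/K

Mole fractions: x_A = 3.25/6.77 = 0.48, x_B = 0.52.
ΔS_mix = −R(n_A ln x_A + n_B ln x_B) = −8.314 × (3.25 ln 0.48 + 3.52 ln 0.52) = 39 J/K.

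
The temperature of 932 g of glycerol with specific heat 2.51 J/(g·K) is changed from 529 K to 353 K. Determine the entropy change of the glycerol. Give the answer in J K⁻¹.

ΔS = ∫dQ_rev/T = m c ln(T₂/T₁) = 932 × 2.51 × ln(353/529) = -946 J/K.

ΔS = -946 J/K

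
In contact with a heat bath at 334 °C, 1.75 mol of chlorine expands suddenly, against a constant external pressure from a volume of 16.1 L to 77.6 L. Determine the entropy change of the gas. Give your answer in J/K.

Entropy is a state function, so ΔS_gas depends only on the end states.
For an isothermal ideal gas ΔS_gas = nR ln(V₂/V₁) = 1.75 × 8.314 × ln(77.6/16.1) = 22.9 J/K.

ΔS_gas = 22.9 J/K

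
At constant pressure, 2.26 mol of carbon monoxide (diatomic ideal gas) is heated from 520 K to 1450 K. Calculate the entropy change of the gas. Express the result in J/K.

At constant pressure, ΔS = nC_p ln(T₂/T₁) with C_p = 7R/2 = 29.1 J mol⁻¹ K⁻¹.
ΔS = 2.26 × 29.1 × ln(1450/520) = 67.4 J/K.

ΔS = 67.4 J/K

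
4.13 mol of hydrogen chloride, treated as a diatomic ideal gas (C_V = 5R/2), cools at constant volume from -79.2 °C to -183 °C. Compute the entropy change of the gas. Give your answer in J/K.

In kelvin: T₁ = 193.95 K, T₂ = 90.15 K. At constant volume, ΔS = nC_V ln(T₂/T₁) with C_V = 5R/2 = 20.79 J mol⁻¹ K⁻¹.
ΔS = 4.13 × 20.79 × ln(90.15/193.95) = -65.8 J/K.

ΔS = -65.8 J/K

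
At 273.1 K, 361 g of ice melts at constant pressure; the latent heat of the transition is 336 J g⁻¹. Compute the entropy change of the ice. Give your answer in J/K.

ΔS = 444 J/K

Heat absorbed by the substance: Q = mL = 361 × 336 = 121296 J.
At constant T, ΔS = Q_rev/T = 121296 / 273.1 = 444 J/K.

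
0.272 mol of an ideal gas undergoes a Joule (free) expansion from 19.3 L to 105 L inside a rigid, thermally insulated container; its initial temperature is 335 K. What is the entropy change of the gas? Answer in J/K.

ΔS_gas = 3.83 J/K

For an ideal gas in free expansion Q = 0 and W = 0, so T is unchanged.
Entropy is a state function; using a reversible isothermal path, ΔS_gas = nR ln(V₂/V₁) = 0.272 × 8.314 × ln(105/19.3) = 3.83 J/K.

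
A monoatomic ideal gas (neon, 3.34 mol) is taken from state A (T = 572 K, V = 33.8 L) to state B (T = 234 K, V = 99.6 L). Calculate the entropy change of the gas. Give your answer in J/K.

ΔS = -7.22 J/K

Entropy is a state function: ΔS = nC_V ln(T₂/T₁) + nR ln(V₂/V₁), with C_V = 3R/2 = 12.47 J mol⁻¹ K⁻¹ for a monoatomic ideal gas.
ΔS = 3.34 × [12.47 × ln(234/572) + 8.314 × ln(99.6/33.8)] = -7.22 J/K.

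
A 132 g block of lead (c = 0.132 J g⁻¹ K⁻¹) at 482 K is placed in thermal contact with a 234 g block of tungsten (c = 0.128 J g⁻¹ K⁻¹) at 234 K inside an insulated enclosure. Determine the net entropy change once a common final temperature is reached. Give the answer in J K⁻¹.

Energy balance: T_f = (m₁c₁T₁ + m₂c₂T₂)/(m₁c₁ + m₂c₂) = 325.21 K.
ΔS₁ = m₁c₁ ln(T_f/T₁) = 17.424 × ln(325.21/482) = -6.856 J/K.
ΔS₂ = m₂c₂ ln(T_f/T₂) = 29.952 × ln(325.21/234) = 9.859 J/K.
ΔS_total = -6.856 + 9.859 = 3 J/K.

ΔS_total = 3 J/K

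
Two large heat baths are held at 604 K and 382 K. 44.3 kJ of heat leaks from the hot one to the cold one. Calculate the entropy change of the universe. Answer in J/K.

ΔS_hot = −Q/T_H = −44300/604 = -73.344 J/K and ΔS_cold = +Q/T_C = 44300/382 = 115.97 J/K.
ΔS_total = -73.344 + 115.97 = 42.6 J/K, positive as the second law requires.

ΔS_total = 42.6 J/K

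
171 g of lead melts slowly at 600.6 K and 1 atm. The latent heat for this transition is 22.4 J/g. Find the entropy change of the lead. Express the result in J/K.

Heat absorbed by the substance: Q = mL = 171 × 22.4 = 3830.4 J.
At constant T, ΔS = Q_rev/T = 3830.4 / 600.6 = 6.38 J/K.

ΔS = 6.38 J/K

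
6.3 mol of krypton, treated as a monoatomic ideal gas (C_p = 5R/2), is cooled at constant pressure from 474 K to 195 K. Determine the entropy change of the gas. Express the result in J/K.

At constant pressure, ΔS = nC_p ln(T₂/T₁) with C_p = 5R/2 = 20.79 J mol⁻¹ K⁻¹.
ΔS = 6.3 × 20.79 × ln(195/474) = -116 J/K.

ΔS = -116 J/K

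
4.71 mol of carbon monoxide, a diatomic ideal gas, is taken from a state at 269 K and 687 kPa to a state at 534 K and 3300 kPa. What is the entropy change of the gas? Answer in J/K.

ΔS = 32.5 J/K

ΔS = nC_p ln(T₂/T₁) − nR ln(P₂/P₁), with C_p = 7R/2 = 29.1 J mol⁻¹ K⁻¹ for a diatomic ideal gas.
ΔS = 4.71 × [29.1 × ln(534/269) − 8.314 × ln(3300/687)] = 32.5 J/K.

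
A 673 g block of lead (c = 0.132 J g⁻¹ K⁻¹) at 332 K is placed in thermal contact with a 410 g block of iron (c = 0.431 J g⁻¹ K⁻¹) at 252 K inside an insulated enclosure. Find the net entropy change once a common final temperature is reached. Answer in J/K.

ΔS_total = 2.31 J/K

Energy balance: T_f = (m₁c₁T₁ + m₂c₂T₂)/(m₁c₁ + m₂c₂) = 278.76 K.
ΔS₁ = m₁c₁ ln(T_f/T₁) = 88.836 × ln(278.76/332) = -15.53 J/K.
ΔS₂ = m₂c₂ ln(T_f/T₂) = 176.71 × ln(278.76/252) = 17.84 J/K.
ΔS_total = -15.53 + 17.84 = 2.31 J/K.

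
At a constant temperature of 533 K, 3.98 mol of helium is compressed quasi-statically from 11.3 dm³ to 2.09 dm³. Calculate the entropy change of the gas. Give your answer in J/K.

For an isothermal ideal gas ΔS_gas = nR ln(V₂/V₁) = 3.98 × 8.314 × ln(2.09/11.3) = -55.8 J/K.

ΔS_gas = -55.8 J/K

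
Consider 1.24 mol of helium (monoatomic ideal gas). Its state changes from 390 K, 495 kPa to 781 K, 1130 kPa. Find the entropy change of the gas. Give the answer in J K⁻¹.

ΔS = nC_p ln(T₂/T₁) − nR ln(P₂/P₁), with C_p = 5R/2 = 20.79 J mol⁻¹ K⁻¹ for a monoatomic ideal gas.
ΔS = 1.24 × [20.79 × ln(781/390) − 8.314 × ln(1130/495)] = 9.39 J/K.

ΔS = 9.39 J/K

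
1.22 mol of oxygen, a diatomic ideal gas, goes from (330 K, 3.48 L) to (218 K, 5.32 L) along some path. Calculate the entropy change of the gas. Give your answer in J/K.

ΔS = -6.21 J/K

Entropy is a state function: ΔS = nC_V ln(T₂/T₁) + nR ln(V₂/V₁), with C_V = 5R/2 = 20.79 J mol⁻¹ K⁻¹ for a diatomic ideal gas.
ΔS = 1.22 × [20.79 × ln(218/330) + 8.314 × ln(5.32/3.48)] = -6.21 J/K.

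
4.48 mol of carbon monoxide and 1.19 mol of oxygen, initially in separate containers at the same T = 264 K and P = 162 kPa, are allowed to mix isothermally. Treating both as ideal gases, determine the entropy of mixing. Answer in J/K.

ΔS_mix = 24.2 J/K

Mole fractions: x_A = 4.48/5.67 = 0.79, x_B = 0.21.
ΔS_mix = −R(n_A ln x_A + n_B ln x_B) = −8.314 × (4.48 ln 0.79 + 1.19 ln 0.21) = 24.2 J/K.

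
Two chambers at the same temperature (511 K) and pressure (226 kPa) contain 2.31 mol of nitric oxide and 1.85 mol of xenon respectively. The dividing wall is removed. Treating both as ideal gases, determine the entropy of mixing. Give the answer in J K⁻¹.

ΔS_mix = 23.8 J/K

Mole fractions: x_A = 2.31/4.16 = 0.555, x_B = 0.445.
ΔS_mix = −R(n_A ln x_A + n_B ln x_B) = −8.314 × (2.31 ln 0.555 + 1.85 ln 0.445) = 23.8 J/K.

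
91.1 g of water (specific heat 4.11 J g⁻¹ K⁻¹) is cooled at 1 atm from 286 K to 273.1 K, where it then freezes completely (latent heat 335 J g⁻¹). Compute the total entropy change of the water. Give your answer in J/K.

Cooling step: ΔS₁ = m c ln(T_tr/T_i) = 91.1 × 4.11 × ln(273.1/286) = -17.28 J/K.
Phase change: ΔS₂ = −mL/T_tr = −91.1 × 335 / 273.1 = -111.7 J/K.
ΔS_total = (-17.28) + (-111.7) = -129 J/K.

ΔS = -129 J/K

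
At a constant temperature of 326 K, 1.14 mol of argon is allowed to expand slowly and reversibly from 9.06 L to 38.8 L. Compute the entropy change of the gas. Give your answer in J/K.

ΔS_gas = 13.8 J/K

For an isothermal ideal gas ΔS_gas = nR ln(V₂/V₁) = 1.14 × 8.314 × ln(38.8/9.06) = 13.8 J/K.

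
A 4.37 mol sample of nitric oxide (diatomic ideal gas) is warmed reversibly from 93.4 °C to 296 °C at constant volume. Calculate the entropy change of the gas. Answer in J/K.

ΔS = 40 J/K

In kelvin: T₁ = 366.55 K, T₂ = 569.15 K. At constant volume, ΔS = nC_V ln(T₂/T₁) with C_V = 5R/2 = 20.79 J mol⁻¹ K⁻¹.
ΔS = 4.37 × 20.79 × ln(569.15/366.55) = 40 J/K.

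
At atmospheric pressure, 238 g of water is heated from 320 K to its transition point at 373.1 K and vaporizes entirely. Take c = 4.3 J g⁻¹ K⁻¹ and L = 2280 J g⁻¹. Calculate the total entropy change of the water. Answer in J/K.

Warming step: ΔS₁ = m c ln(T_tr/T_i) = 238 × 4.3 × ln(373.1/320) = 157.1 J/K.
Phase change: ΔS₂ = +mL/T_tr = 238 × 2280 / 373.1 = 1454 J/K.
ΔS_total = (157.1) + (1454) = 1610 J/K.

ΔS = 1610 J/K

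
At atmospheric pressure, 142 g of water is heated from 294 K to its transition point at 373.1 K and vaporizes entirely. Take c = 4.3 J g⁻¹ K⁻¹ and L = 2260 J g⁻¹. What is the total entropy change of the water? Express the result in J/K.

Warming step: ΔS₁ = m c ln(T_tr/T_i) = 142 × 4.3 × ln(373.1/294) = 145.5 J/K.
Phase change: ΔS₂ = +mL/T_tr = 142 × 2260 / 373.1 = 860.1 J/K.
ΔS_total = (145.5) + (860.1) = 1010 J/K.

ΔS = 1010 J/K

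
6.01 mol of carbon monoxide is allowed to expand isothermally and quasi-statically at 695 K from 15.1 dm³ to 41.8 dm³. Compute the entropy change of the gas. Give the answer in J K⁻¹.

ΔS_gas = 50.9 J/K

For an isothermal ideal gas ΔS_gas = nR ln(V₂/V₁) = 6.01 × 8.314 × ln(41.8/15.1) = 50.9 J/K.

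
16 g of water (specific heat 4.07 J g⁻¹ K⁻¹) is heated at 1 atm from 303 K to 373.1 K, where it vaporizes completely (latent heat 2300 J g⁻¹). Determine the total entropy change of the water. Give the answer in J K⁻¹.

Warming step: ΔS₁ = m c ln(T_tr/T_i) = 16 × 4.07 × ln(373.1/303) = 13.55 J/K.
Phase change: ΔS₂ = +mL/T_tr = 16 × 2300 / 373.1 = 98.63 J/K.
ΔS_total = (13.55) + (98.63) = 112 J/K.

ΔS = 112 J/K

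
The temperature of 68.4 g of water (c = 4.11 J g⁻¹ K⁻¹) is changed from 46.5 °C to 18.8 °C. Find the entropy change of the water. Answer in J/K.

In kelvin: T₁ = 319.65 K, T₂ = 291.95 K. ΔS = ∫dQ_rev/T = m c ln(T₂/T₁) = 68.4 × 4.11 × ln(291.95/319.65) = -25.5 J/K.

ΔS = -25.5 J/K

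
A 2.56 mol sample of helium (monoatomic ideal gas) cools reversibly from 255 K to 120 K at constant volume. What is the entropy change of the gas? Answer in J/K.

ΔS = -24.1 J/K

At constant volume, ΔS = nC_V ln(T₂/T₁) with C_V = 3R/2 = 12.47 J mol⁻¹ K⁻¹.
ΔS = 2.56 × 12.47 × ln(120/255) = -24.1 J/K.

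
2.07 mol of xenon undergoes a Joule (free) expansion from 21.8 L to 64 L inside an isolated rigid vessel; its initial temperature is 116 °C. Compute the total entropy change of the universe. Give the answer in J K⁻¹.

No heat is exchanged and no work is done, so the ideal-gas temperature stays constant.
Entropy is a state function; using a reversible isothermal path, ΔS_gas = nR ln(V₂/V₁) = 2.07 × 8.314 × ln(64/21.8) = 18.5 J/K.
The insulated surroundings exchange no heat, so ΔS_surr = 0 and ΔS_universe = ΔS_gas.

ΔS_universe = 18.5 J/K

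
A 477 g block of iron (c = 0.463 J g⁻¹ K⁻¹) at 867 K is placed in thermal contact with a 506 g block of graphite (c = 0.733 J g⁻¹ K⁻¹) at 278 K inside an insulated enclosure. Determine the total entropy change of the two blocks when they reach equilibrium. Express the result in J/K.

Energy balance: T_f = (m₁c₁T₁ + m₂c₂T₂)/(m₁c₁ + m₂c₂) = 497.83 K.
ΔS₁ = m₁c₁ ln(T_f/T₁) = 220.851 × ln(497.83/867) = -122.5 J/K.
ΔS₂ = m₂c₂ ln(T_f/T₂) = 370.898 × ln(497.83/278) = 216.1 J/K.
ΔS_total = -122.5 + 216.1 = 93.6 J/K.

ΔS_total = 93.6 J/K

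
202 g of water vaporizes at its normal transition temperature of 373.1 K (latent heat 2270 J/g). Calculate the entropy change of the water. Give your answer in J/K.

Heat absorbed by the substance: Q = mL = 202 × 2270 = 458540 J.
At constant T, ΔS = Q_rev/T = 458540 / 373.1 = 1230 J/K.

ΔS = 1230 J/K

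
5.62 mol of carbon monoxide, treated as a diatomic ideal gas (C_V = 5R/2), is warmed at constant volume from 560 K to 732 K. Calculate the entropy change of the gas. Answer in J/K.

ΔS = 31.3 J/K

At constant volume, ΔS = nC_V ln(T₂/T₁) with C_V = 5R/2 = 20.79 J mol⁻¹ K⁻¹.
ΔS = 5.62 × 20.79 × ln(732/560) = 31.3 J/K.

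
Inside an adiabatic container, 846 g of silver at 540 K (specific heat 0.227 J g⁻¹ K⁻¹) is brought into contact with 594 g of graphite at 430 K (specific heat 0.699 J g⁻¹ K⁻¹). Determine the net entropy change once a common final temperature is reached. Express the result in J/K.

ΔS_total = 3.5 J/K

Energy balance: T_f = (m₁c₁T₁ + m₂c₂T₂)/(m₁c₁ + m₂c₂) = 464.79 K.
ΔS₁ = m₁c₁ ln(T_f/T₁) = 192.042 × ln(464.79/540) = -28.8 J/K.
ΔS₂ = m₂c₂ ln(T_f/T₂) = 415.206 × ln(464.79/430) = 32.3 J/K.
ΔS_total = -28.8 + 32.3 = 3.5 J/K.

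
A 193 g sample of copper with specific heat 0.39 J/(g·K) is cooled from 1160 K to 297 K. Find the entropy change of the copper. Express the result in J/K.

ΔS = ∫dQ_rev/T = m c ln(T₂/T₁) = 193 × 0.39 × ln(297/1160) = -103 J/K.

ΔS = -103 J/K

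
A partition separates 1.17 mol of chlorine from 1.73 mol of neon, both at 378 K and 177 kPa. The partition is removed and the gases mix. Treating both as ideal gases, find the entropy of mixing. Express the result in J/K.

Mole fractions: x_A = 1.17/2.9 = 0.403, x_B = 0.597.
ΔS_mix = −R(n_A ln x_A + n_B ln x_B) = −8.314 × (1.17 ln 0.403 + 1.73 ln 0.597) = 16.3 J/K.

ΔS_mix = 16.3 J/K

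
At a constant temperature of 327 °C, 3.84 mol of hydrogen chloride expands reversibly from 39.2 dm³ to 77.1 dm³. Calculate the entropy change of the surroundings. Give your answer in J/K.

For an isothermal ideal gas ΔS_gas = nR ln(V₂/V₁) = 3.84 × 8.314 × ln(77.1/39.2) = 21.6 J/K.
The process is reversible, so ΔS_surr = −ΔS_gas = -21.6 J/K and ΔS_universe = 0.

ΔS_surr = -21.6 J/K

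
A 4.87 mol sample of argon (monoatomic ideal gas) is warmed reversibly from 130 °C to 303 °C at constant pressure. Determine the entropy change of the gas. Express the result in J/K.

ΔS = 36.1 J/K

In kelvin: T₁ = 403.15 K, T₂ = 576.15 K. At constant pressure, ΔS = nC_p ln(T₂/T₁) with C_p = 5R/2 = 20.79 J mol⁻¹ K⁻¹.
ΔS = 4.87 × 20.79 × ln(576.15/403.15) = 36.1 J/K.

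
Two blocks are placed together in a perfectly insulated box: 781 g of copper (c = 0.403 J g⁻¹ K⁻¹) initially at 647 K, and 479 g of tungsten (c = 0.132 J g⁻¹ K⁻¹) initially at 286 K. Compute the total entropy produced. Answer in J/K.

ΔS_total = 14.6 J/K

Energy balance: T_f = (m₁c₁T₁ + m₂c₂T₂)/(m₁c₁ + m₂c₂) = 586.61 K.
ΔS₁ = m₁c₁ ln(T_f/T₁) = 314.743 × ln(586.61/647) = -30.84 J/K.
ΔS₂ = m₂c₂ ln(T_f/T₂) = 63.228 × ln(586.61/286) = 45.42 J/K.
ΔS_total = -30.84 + 45.42 = 14.6 J/K.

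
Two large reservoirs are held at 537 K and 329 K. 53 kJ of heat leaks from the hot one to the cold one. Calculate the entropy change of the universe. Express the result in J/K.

ΔS_hot = −Q/T_H = −53000/537 = -98.7 J/K and ΔS_cold = +Q/T_C = 53000/329 = 161.1 J/K.
ΔS_total = -98.7 + 161.1 = 62.4 J/K, positive as the second law requires.

ΔS_total = 62.4 J/K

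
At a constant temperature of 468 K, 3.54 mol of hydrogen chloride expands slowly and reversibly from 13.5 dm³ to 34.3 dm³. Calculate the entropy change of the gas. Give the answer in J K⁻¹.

ΔS_gas = 27.4 J/K

For an isothermal ideal gas ΔS_gas = nR ln(V₂/V₁) = 3.54 × 8.314 × ln(34.3/13.5) = 27.4 J/K.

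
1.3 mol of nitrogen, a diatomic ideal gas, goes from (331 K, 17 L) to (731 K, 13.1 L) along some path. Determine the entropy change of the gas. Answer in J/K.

Entropy is a state function: ΔS = nC_V ln(T₂/T₁) + nR ln(V₂/V₁), with C_V = 5R/2 = 20.79 J mol⁻¹ K⁻¹ for a diatomic ideal gas.
ΔS = 1.3 × [20.79 × ln(731/331) + 8.314 × ln(13.1/17)] = 18.6 J/K.

ΔS = 18.6 J/K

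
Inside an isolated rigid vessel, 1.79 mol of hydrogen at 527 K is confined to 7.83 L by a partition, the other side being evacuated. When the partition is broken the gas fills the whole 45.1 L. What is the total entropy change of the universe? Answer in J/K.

For an ideal gas in free expansion Q = 0 and W = 0, so T is unchanged.
Entropy is a state function; using a reversible isothermal path, ΔS_gas = nR ln(V₂/V₁) = 1.79 × 8.314 × ln(45.1/7.83) = 26.1 J/K.
The insulated surroundings exchange no heat, so ΔS_surr = 0 and ΔS_universe = ΔS_gas.

ΔS_universe = 26.1 J/K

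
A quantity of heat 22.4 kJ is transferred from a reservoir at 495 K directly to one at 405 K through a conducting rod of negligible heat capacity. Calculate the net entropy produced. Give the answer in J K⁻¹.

ΔS_total = 10.1 J/K

ΔS_hot = −Q/T_H = −22400/495 = -45.25 J/K and ΔS_cold = +Q/T_C = 22400/405 = 55.31 J/K.
ΔS_total = -45.25 + 55.31 = 10.1 J/K, positive as the second law requires.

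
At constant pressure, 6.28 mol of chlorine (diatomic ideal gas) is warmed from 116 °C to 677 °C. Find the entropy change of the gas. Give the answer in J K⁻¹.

ΔS = 163 J/K

In kelvin: T₁ = 389.15 K, T₂ = 950.15 K. At constant pressure, ΔS = nC_p ln(T₂/T₁) with C_p = 7R/2 = 29.1 J mol⁻¹ K⁻¹.
ΔS = 6.28 × 29.1 × ln(950.15/389.15) = 163 J/K.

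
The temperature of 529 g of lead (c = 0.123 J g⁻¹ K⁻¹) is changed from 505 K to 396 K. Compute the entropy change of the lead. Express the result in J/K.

ΔS = -15.8 J/K

ΔS = ∫dQ_rev/T = m c ln(T₂/T₁) = 529 × 0.123 × ln(396/505) = -15.8 J/K.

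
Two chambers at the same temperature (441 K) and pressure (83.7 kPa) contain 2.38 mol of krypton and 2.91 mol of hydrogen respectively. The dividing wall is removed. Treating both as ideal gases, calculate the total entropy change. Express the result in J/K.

Mole fractions: x_A = 2.38/5.29 = 0.45, x_B = 0.55.
ΔS_mix = −R(n_A ln x_A + n_B ln x_B) = −8.314 × (2.38 ln 0.45 + 2.91 ln 0.55) = 30.3 J/K.

ΔS_mix = 30.3 J/K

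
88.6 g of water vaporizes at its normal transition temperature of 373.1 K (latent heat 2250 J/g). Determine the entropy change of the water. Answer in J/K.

Heat absorbed by the substance: Q = mL = 88.6 × 2250 = 199350 J.
At constant T, ΔS = Q_rev/T = 199350 / 373.1 = 534 J/K.

ΔS = 534 J/K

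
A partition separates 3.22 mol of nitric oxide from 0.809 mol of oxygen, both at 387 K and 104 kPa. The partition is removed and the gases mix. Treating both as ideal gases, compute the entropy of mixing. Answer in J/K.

Mole fractions: x_A = 3.22/4.03 = 0.799, x_B = 0.201.
ΔS_mix = −R(n_A ln x_A + n_B ln x_B) = −8.314 × (3.22 ln 0.799 + 0.809 ln 0.201) = 16.8 J/K.

ΔS_mix = 16.8 J/K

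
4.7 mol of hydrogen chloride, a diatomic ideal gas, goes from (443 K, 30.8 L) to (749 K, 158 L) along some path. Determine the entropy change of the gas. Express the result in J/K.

ΔS = 115 J/K

Entropy is a state function: ΔS = nC_V ln(T₂/T₁) + nR ln(V₂/V₁), with C_V = 5R/2 = 20.79 J mol⁻¹ K⁻¹ for a diatomic ideal gas.
ΔS = 4.7 × [20.79 × ln(749/443) + 8.314 × ln(158/30.8)] = 115 J/K.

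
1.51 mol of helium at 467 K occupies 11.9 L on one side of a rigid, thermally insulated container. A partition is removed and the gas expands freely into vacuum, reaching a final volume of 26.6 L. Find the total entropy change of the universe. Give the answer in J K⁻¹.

No heat is exchanged and no work is done, so the ideal-gas temperature stays constant.
Entropy is a state function; using a reversible isothermal path, ΔS_gas = nR ln(V₂/V₁) = 1.51 × 8.314 × ln(26.6/11.9) = 10.1 J/K.
The insulated surroundings exchange no heat, so ΔS_surr = 0 and ΔS_universe = ΔS_gas.

ΔS_universe = 10.1 J/K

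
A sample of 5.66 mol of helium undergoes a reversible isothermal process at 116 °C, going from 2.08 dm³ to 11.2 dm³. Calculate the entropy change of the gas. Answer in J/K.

ΔS_gas = 79.2 J/K

For an isothermal ideal gas ΔS_gas = nR ln(V₂/V₁) = 5.66 × 8.314 × ln(11.2/2.08) = 79.2 J/K.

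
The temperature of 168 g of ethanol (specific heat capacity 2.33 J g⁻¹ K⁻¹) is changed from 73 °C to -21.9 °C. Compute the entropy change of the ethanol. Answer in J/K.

ΔS = -125 J/K

In kelvin: T₁ = 346.15 K, T₂ = 251.25 K. ΔS = ∫dQ_rev/T = m c ln(T₂/T₁) = 168 × 2.33 × ln(251.25/346.15) = -125 J/K.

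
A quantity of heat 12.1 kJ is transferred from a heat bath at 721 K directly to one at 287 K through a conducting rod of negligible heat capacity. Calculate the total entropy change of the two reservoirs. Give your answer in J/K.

ΔS_hot = −Q/T_H = −12100/721 = -16.78 J/K and ΔS_cold = +Q/T_C = 12100/287 = 42.16 J/K.
ΔS_total = -16.78 + 42.16 = 25.4 J/K, positive as the second law requires.

ΔS_total = 25.4 J/K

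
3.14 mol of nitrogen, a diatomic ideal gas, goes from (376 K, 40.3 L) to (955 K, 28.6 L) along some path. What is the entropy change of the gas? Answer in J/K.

Entropy is a state function: ΔS = nC_V ln(T₂/T₁) + nR ln(V₂/V₁), with C_V = 5R/2 = 20.79 J mol⁻¹ K⁻¹ for a diatomic ideal gas.
ΔS = 3.14 × [20.79 × ln(955/376) + 8.314 × ln(28.6/40.3)] = 51.9 J/K.

ΔS = 51.9 J/K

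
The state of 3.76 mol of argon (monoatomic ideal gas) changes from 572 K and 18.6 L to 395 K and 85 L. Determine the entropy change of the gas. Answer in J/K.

Entropy is a state function: ΔS = nC_V ln(T₂/T₁) + nR ln(V₂/V₁), with C_V = 3R/2 = 12.47 J mol⁻¹ K⁻¹ for a monoatomic ideal gas.
ΔS = 3.76 × [12.47 × ln(395/572) + 8.314 × ln(85/18.6)] = 30.1 J/K.

ΔS = 30.1 J/K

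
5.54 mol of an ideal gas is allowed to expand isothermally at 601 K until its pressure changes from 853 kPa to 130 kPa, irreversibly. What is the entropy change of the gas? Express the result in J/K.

Entropy is a state function, so ΔS_gas depends only on the end states.
For an isothermal ideal gas ΔS_gas = nR ln(P₁/P₂) = 5.54 × 8.314 × ln(853/130) = 86.6 J/K.

ΔS_gas = 86.6 J/K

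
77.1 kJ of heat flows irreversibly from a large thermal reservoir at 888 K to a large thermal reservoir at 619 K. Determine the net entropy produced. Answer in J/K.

ΔS_hot = −Q/T_H = −77100/888 = -86.824 J/K and ΔS_cold = +Q/T_C = 77100/619 = 124.56 J/K.
ΔS_total = -86.824 + 124.56 = 37.7 J/K, positive as the second law requires.

ΔS_total = 37.7 J/K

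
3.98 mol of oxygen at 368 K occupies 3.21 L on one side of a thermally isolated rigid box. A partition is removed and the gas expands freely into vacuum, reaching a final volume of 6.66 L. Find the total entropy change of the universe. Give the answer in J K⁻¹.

ΔS_universe = 24.2 J/K

For an ideal gas in free expansion Q = 0 and W = 0, so T is unchanged.
Entropy is a state function; using a reversible isothermal path, ΔS_gas = nR ln(V₂/V₁) = 3.98 × 8.314 × ln(6.66/3.21) = 24.2 J/K.
The insulated surroundings exchange no heat, so ΔS_surr = 0 and ΔS_universe = ΔS_gas.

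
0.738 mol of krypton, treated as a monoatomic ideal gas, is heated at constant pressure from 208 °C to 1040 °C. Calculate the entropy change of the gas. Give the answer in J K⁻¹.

In kelvin: T₁ = 481.15 K, T₂ = 1313.15 K. At constant pressure, ΔS = nC_p ln(T₂/T₁) with C_p = 5R/2 = 20.79 J mol⁻¹ K⁻¹.
ΔS = 0.738 × 20.79 × ln(1313.15/481.15) = 15.4 J/K.

ΔS = 15.4 J/K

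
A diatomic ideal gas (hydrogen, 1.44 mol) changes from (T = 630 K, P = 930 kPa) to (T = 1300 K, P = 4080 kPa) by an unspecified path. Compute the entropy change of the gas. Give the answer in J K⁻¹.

ΔS = nC_p ln(T₂/T₁) − nR ln(P₂/P₁), with C_p = 7R/2 = 29.1 J mol⁻¹ K⁻¹ for a diatomic ideal gas.
ΔS = 1.44 × [29.1 × ln(1300/630) − 8.314 × ln(4080/930)] = 12.7 J/K.

ΔS = 12.7 J/K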